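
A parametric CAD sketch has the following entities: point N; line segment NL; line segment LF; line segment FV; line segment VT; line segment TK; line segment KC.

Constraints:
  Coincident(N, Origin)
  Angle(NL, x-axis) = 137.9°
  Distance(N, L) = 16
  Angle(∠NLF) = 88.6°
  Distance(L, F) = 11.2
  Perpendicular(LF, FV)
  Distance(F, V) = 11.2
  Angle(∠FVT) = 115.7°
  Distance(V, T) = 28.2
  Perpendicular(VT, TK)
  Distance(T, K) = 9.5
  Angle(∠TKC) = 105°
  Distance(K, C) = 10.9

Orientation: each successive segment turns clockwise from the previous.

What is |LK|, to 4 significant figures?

23.60

N is at the origin; NL runs at 137.9° with length 16.0, so L = (-11.87, 10.73). ∠NLF = 88.6° gives LF at 46.50° from the x-axis; with |LF| = 11.2, F = (-4.162, 18.85). The perpendicularity gives FV at right angles to LF, so FV runs at -43.50°; with |FV| = 11.2, V = (3.962, 11.14). ∠FVT = 115.7° gives VT at -107.8° from the x-axis; with |VT| = 28.2, T = (-4.658, -15.71). The perpendicularity gives TK at right angles to VT, so TK runs at 162.2°; with |TK| = 9.5, K = (-13.70, -12.80). Then |LK| = |K − L| = 23.60.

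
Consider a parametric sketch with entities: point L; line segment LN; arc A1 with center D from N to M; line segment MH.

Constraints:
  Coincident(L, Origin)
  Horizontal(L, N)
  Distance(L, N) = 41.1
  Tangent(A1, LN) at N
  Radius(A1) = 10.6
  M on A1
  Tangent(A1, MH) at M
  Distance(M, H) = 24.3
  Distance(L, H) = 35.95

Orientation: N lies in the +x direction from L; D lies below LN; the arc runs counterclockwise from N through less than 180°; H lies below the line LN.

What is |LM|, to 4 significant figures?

32.02

L is at the origin; LN is horizontal with |LN| = 41.1 and N on the +x side, so N = (41.10, 0.000). Tangency of A1 to LN means the radius DN is perpendicular to LN, so D = N + (0, -10.6) = (41.10, -10.60). Since DM ⟂ MH (tangency), |DH| = √(10.6² + 24.3²) = 26.51 regardless of where M sits on A1. So H lies on both circle(L, 35.95) and circle(D, 26.51); the below-LN intersection is H = (21.70, -28.66). M is the foot of the tangent from H: M = (31.38, -6.377).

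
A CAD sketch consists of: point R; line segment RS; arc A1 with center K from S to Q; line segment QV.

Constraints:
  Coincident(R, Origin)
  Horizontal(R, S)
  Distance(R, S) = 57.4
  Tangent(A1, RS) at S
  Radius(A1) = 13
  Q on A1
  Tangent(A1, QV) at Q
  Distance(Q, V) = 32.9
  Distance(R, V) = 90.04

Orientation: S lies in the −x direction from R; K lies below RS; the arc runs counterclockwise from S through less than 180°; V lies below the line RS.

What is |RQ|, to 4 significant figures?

70.12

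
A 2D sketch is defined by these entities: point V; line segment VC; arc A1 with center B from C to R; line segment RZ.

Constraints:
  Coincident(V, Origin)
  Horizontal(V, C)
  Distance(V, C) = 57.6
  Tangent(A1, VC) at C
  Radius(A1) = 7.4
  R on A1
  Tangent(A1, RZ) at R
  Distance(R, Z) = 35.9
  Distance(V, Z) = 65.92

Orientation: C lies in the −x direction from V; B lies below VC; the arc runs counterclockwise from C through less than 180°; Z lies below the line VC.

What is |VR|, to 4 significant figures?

65.20

Checks: |BC| = 7.400 ✓; |BR| = 7.400 ✓; ∠(BR, RZ) = 90.00° ✓; |RZ| = 35.90 ✓; |VZ| = 65.92 ✓.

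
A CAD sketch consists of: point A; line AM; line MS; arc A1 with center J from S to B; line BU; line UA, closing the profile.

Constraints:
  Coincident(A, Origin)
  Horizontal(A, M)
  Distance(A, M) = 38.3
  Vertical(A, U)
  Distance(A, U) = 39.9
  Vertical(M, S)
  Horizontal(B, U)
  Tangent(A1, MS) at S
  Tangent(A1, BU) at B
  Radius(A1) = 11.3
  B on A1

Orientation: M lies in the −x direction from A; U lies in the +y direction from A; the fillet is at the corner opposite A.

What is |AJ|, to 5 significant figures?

39.331

A and U share the same x with |AU| = 39.9 and U on the +y side, so U = (0.0000, 39.900). The virtual corner opposite A is at (-38.300, 39.900). The tangent condition forces JS to be normal to MS and since A1 is tangent to BU there, JB ⟂ BU, with radius 11.3, so the center J sits 11.3 in from both sides at J = (-27.000, 28.600). Then |AJ| = |J − A| = 39.331.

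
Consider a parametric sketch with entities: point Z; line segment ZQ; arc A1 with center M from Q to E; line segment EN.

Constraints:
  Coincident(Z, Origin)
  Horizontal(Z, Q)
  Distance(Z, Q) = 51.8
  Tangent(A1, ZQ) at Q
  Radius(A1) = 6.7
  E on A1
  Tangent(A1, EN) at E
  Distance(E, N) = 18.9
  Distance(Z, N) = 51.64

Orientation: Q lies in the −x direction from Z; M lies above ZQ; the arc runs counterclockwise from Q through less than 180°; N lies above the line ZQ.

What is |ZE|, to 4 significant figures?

45.58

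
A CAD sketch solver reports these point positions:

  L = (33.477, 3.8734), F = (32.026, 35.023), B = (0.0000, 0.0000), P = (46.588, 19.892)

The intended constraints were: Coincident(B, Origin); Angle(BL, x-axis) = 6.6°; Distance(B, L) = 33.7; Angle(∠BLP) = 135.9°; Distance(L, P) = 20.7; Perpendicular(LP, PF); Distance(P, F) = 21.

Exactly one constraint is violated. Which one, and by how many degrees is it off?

Perpendicular(LP, PF) — off by 6.80°.

B = (0.00, 0.00) ✓; BL at 6.600° ✓; |BL| = 33.70 ✓; ∠BLP = 135.9° ✓; |LP| = 20.70 ✓; ∠(LP, PF) = 83.20° ✗; |PF| = 21.00 ✓.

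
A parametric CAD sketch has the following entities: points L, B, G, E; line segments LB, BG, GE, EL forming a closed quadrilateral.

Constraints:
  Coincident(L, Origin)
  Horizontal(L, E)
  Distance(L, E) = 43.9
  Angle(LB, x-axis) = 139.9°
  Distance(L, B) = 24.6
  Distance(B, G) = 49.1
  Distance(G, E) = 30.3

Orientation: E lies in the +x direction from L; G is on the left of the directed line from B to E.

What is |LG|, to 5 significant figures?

39.344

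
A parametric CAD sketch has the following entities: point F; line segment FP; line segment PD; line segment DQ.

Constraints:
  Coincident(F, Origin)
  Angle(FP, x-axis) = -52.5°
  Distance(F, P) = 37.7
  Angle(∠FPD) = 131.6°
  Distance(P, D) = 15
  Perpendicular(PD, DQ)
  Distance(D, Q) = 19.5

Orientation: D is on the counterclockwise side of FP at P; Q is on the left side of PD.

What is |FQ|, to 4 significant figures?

40.96

F is at the origin; FP runs at -52.5° with length 37.7, so P = 37.7·(cos -52.5°, sin -52.5°) = (22.95, -29.91). ∠FPD = 131.6°, so PD runs at -52.5° + (180° − 131.6°) = -4.100° from the x-axis; with |PD| = 15.0, D = P + 15.0·(cos -4.100°, sin -4.100°) = (37.91, -30.98). PD ⟂ DQ; with |DQ| = 19.5 on the left of PD, Q = D + 19.5·(0.07150, 0.9974) = (39.31, -11.53). Then |FQ| = |Q − F| = 40.96.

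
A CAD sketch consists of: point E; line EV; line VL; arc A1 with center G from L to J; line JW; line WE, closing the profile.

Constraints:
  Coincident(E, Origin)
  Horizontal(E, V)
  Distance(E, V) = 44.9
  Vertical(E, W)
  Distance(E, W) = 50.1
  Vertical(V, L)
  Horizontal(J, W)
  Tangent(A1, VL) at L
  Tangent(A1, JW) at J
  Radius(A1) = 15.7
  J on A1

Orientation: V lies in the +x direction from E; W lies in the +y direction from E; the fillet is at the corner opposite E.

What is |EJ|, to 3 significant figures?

58.0

The virtual corner opposite E is at (44.9, 50.1). Since A1 is tangent to VL there, GL ⟂ VL and tangency of A1 to JW means the radius GJ is perpendicular to JW, with radius 15.7, so the center G sits 15.7 in from both sides at G = (29.2, 34.4). That places the tangent points at L = (44.9, 34.4) on VL and J = (29.2, 50.1) on JW. Then |EJ| = |J − E| = 58.0.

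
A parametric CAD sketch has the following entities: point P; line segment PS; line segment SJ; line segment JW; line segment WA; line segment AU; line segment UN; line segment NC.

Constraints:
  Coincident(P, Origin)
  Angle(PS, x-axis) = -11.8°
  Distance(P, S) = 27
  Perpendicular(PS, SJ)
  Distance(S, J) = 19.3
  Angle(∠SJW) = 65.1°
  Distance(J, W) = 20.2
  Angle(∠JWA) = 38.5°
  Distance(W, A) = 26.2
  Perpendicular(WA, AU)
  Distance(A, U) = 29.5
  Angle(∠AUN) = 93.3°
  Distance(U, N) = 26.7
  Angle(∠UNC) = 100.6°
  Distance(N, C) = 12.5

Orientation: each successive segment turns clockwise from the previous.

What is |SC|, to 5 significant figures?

34.584

∠AUN = 93.3° gives UN at -174.90° from the x-axis; with |UN| = 26.7, N = (6.8062, -43.377). ∠UNC = 100.6° gives NC at 105.70° from the x-axis; with |NC| = 12.5, C = (3.4237, -31.344). Then |SC| = |C − S| = 34.584.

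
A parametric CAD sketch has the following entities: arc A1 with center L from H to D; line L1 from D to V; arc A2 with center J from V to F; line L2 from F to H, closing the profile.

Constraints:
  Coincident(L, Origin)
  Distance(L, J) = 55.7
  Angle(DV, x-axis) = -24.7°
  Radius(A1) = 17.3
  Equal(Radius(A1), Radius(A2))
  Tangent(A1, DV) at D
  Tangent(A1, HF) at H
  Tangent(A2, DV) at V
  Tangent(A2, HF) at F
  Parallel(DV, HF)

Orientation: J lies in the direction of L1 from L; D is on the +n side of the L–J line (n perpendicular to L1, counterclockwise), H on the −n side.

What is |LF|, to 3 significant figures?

58.3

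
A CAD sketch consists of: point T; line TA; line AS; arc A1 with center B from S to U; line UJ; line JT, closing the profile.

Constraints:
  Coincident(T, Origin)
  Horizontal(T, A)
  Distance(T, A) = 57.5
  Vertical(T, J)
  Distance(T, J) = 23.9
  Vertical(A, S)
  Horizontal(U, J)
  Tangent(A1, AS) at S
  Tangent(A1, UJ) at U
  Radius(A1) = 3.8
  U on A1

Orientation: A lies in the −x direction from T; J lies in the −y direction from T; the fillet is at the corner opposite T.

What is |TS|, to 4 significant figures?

60.91

The virtual corner opposite T is at (-57.50, -23.90). Since A1 is tangent to AS there, BS ⟂ AS and tangency of A1 to UJ means the radius BU is perpendicular to UJ, with radius 3.8, so the center B sits 3.8 in from both sides at B = (-53.70, -20.10). That places the tangent points at S = (-57.50, -20.10) on AS and U = (-53.70, -23.90) on UJ. Then |TS| = |S − T| = 60.91.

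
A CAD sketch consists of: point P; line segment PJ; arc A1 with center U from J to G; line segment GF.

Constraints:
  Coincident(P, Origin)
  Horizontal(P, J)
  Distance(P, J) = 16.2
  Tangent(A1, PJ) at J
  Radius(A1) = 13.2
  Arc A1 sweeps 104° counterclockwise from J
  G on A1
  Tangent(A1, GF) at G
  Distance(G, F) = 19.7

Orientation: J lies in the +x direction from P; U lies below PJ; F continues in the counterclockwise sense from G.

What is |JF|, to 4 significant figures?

36.41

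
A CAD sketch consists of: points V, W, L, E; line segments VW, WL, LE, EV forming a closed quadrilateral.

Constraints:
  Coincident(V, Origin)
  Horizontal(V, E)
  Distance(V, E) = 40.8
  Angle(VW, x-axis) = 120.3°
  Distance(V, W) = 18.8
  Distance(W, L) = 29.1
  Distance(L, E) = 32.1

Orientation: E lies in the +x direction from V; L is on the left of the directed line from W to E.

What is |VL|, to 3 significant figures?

29.9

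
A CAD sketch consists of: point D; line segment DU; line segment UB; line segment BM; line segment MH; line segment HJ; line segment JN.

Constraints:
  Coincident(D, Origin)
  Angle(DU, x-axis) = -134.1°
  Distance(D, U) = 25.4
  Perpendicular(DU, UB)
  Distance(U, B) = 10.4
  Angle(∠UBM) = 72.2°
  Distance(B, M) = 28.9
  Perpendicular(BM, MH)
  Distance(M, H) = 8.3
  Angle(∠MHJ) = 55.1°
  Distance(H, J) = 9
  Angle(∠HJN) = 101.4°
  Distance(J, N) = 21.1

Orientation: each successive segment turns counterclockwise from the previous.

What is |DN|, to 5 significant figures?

18.516

D is at the origin; DU runs at -134.1° with length 25.4, so U = (-17.676, -18.240). DU ⟂ UB, so UB runs at -44.100°; with |UB| = 10.4, B = (-10.208, -25.478). ∠UBM = 72.2° gives BM at 63.700° from the x-axis; with |BM| = 28.9, M = (2.5971, 0.43056). BM ⟂ MH, so MH runs at 153.70°; with |MH| = 8.3, H = (-4.8438, 4.1080). ∠MHJ = 55.1° gives HJ at -81.400° from the x-axis; with |HJ| = 9.0, J = (-3.4979, -4.7908). ∠HJN = 101.4° gives JN at -2.8000° from the x-axis; with |JN| = 21.1, N = (17.577, -5.8215). Then |DN| = |N − D| = 18.516.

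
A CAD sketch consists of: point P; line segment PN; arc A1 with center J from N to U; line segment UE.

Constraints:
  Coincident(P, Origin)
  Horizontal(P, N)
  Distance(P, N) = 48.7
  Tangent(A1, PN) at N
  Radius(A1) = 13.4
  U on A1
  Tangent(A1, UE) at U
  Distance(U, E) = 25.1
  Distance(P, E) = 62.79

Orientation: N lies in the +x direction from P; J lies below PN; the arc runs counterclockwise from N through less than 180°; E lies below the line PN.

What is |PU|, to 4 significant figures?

41.11

P is at the origin; P and N share the same y with |PN| = 48.7 and N on the +x side, so N = (48.70, 0.000). The tangent condition forces JN to be normal to PN, so J = N + (0, -13.4) = (48.70, -13.40). Since JU ⟂ UE (tangency), |JE| = √(13.4² + 25.1²) = 28.45 regardless of where U sits on A1. So E lies on both circle(P, 62.79) and circle(J, 28.45); the below-PN intersection is E = (46.86, -41.79). U is the foot of the tangent from E: U = (36.50, -18.93).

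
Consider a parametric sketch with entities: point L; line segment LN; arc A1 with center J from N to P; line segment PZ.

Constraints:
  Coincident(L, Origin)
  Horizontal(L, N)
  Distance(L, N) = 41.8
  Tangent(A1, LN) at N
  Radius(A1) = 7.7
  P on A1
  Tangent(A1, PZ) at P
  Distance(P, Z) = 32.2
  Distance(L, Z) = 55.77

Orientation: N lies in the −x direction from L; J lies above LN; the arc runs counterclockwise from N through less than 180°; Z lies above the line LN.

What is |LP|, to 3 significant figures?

35.2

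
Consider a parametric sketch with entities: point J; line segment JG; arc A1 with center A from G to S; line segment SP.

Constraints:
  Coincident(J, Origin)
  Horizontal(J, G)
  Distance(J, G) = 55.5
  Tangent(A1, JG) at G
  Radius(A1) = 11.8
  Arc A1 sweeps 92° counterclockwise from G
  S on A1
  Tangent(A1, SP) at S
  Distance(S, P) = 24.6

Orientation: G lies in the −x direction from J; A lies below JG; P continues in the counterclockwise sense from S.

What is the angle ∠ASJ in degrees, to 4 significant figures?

8.286°

J is at the origin; JG is horizontal with |JG| = 55.5 and G on the −x side, so G = (-55.50, 0.000). Since A1 is tangent to JG there, AG ⟂ JG, so A = G + (0, -11.8) = (-55.50, -11.80). On A1, G sits at bearing 90° from A; a 92° counterclockwise sweep puts S at bearing 182°, so S = A + 11.8·(cos 182°, sin 182°) = (-67.29, -12.21). Then cos ∠ASJ = SA·SJ / (|SA||SJ|), giving 8.286°.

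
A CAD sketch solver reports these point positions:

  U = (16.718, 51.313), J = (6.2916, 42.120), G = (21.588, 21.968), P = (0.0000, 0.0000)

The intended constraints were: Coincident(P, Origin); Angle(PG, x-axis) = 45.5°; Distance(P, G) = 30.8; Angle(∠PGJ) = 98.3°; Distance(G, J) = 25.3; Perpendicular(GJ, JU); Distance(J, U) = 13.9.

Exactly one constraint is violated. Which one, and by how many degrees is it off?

Perpendicular(GJ, JU) — off by 4.20°.

P = (0.00, 0.00) ✓; PG at 45.50° ✓; |PG| = 30.80 ✓; ∠PGJ = 98.30° ✓; |GJ| = 25.30 ✓; ∠(GJ, JU) = 85.80° ✗; |JU| = 13.90 ✓.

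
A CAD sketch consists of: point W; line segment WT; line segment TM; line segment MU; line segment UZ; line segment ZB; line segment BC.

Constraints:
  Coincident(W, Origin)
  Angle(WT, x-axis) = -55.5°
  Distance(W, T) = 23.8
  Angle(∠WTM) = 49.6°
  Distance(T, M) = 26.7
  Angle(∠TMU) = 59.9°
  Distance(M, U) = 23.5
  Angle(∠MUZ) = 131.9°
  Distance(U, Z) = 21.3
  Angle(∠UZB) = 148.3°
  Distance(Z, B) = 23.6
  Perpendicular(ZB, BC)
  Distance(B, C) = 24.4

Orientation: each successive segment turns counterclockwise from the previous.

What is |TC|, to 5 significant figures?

20.795

W is at the origin; WT runs at -55.5° with length 23.8, so T = (13.480, -19.614). ∠WTM = 49.6° gives TM at 74.900° from the x-axis; with |TM| = 26.7, M = (20.436, 6.1639). ∠TMU = 59.9° gives MU at -165.00° from the x-axis; with |MU| = 23.5, U = (-2.2633, 0.081668). ∠MUZ = 131.9° gives UZ at -116.90° from the x-axis; with |UZ| = 21.3, Z = (-11.900, -18.914). ∠UZB = 148.3° gives ZB at -85.200° from the x-axis; with |ZB| = 23.6, B = (-9.9254, -42.431). ZB is perpendicular to BC, so BC runs at 4.8000°; with |BC| = 24.4, C = (14.389, -40.389). Then |TC| = |C − T| = 20.795.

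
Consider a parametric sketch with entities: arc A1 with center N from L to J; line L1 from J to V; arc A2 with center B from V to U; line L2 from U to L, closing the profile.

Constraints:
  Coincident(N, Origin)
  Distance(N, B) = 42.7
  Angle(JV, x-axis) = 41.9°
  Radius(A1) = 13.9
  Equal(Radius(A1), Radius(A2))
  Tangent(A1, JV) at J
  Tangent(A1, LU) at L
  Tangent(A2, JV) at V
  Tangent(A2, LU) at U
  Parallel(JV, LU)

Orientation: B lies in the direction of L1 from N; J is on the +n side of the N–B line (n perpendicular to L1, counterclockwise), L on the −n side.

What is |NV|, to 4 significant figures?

44.91

Tangency of A1 to both parallel lines with radius 13.9 puts J and L at N ± 13.9·n: J = (-9.283, 10.35), L = (9.283, -10.35). Equal radii place V and U the same way about B: V = B + 13.9·n = (22.50, 38.86), U = B − 13.9·n = (41.06, 18.17). Then |NV| = |V − N| = 44.91.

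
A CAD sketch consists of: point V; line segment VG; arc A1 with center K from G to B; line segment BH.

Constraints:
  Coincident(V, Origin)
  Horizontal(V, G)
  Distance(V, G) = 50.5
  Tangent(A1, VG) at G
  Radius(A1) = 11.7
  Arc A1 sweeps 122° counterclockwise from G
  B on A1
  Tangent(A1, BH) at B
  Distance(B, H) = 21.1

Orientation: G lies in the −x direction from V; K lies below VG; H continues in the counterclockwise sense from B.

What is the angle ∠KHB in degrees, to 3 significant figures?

29.0°

V is at the origin; V and G share the same y with |VG| = 50.5 and G on the −x side, so G = (-50.5, 0.00). Since A1 is tangent to VG there, KG ⟂ VG, so K = G + (0, -11.7) = (-50.5, -11.7). On A1, G sits at bearing 90° from K; a 122° counterclockwise sweep puts B at bearing 212°, so B = K + 11.7·(cos 212°, sin 212°) = (-60.4, -17.9). Since A1 is tangent to BH there, KB ⟂ BH, so BH runs along (−sin 212°, cos 212°); with |BH| = 21.1, H = (-49.2, -35.8). Then cos ∠KHB = HK·HB / (|HK||HB|), giving 29.0°.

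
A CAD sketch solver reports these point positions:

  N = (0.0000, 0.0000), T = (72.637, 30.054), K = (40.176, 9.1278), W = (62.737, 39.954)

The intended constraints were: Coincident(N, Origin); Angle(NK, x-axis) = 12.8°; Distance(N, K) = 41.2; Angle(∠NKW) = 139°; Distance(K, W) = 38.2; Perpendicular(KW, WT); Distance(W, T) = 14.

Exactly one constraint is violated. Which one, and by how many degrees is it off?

Perpendicular(KW, WT) — off by 8.80°.

N = (0.00, 0.00) ✓; NK at 12.80° ✓; |NK| = 41.20 ✓; ∠NKW = 139.0° ✓; |KW| = 38.20 ✓; ∠(KW, WT) = 98.80° ✗; |WT| = 14.00 ✓.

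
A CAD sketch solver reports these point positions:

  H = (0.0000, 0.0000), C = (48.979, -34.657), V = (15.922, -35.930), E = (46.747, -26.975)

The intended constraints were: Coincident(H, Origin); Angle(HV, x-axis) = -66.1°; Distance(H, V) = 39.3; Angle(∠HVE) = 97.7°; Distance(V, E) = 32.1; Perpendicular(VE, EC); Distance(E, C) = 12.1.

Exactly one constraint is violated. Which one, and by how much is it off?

Distance(E, C) = 12.1 — off by 4.10.

H = (0.00, 0.00) ✓; HV at -66.10° ✓; |HV| = 39.30 ✓; ∠HVE = 97.70° ✓; |VE| = 32.10 ✓; ∠(VE, EC) = 90.00° ✓; |EC| = 8.000 ✗.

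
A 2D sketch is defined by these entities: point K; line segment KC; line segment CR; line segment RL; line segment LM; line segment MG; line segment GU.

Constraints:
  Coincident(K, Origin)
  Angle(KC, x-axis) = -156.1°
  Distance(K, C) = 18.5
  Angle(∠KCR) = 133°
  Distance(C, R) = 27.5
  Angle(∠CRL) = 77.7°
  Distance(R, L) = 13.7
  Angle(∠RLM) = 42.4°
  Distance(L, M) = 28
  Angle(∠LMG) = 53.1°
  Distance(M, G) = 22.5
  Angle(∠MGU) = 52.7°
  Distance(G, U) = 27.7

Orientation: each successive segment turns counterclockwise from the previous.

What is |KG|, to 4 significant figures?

50.41

K is at the origin; KC runs at -156.1° with length 18.5, so C = (-16.91, -7.495). ∠KCR = 133.0° gives CR at -109.1° from the x-axis; with |CR| = 27.5, R = (-25.91, -33.48). ∠CRL = 77.7° gives RL at -6.800° from the x-axis; with |RL| = 13.7, L = (-12.31, -35.10). ∠RLM = 42.4° gives LM at 130.8° from the x-axis; with |LM| = 28.0, M = (-30.60, -13.91). ∠LMG = 53.1° gives MG at -102.3° from the x-axis; with |MG| = 22.5, G = (-35.40, -35.89). Then |KG| = |G − K| = 50.41.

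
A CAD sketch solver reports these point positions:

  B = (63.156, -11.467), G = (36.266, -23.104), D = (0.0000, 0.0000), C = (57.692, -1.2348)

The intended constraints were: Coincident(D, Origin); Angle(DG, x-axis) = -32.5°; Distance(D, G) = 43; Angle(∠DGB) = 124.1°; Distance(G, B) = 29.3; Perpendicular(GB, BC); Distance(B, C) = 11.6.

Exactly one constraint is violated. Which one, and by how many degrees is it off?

Perpendicular(GB, BC) — off by 4.70°.

D = (0.00, 0.00) ✓; DG at -32.50° ✓; |DG| = 43.00 ✓; ∠DGB = 124.1° ✓; |GB| = 29.30 ✓; ∠(GB, BC) = 94.70° ✗; |BC| = 11.60 ✓.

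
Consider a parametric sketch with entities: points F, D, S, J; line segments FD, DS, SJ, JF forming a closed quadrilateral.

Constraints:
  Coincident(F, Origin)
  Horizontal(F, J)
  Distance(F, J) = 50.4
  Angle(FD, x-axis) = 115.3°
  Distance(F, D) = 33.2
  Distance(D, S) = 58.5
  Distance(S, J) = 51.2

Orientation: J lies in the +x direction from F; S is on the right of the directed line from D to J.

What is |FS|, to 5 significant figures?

25.640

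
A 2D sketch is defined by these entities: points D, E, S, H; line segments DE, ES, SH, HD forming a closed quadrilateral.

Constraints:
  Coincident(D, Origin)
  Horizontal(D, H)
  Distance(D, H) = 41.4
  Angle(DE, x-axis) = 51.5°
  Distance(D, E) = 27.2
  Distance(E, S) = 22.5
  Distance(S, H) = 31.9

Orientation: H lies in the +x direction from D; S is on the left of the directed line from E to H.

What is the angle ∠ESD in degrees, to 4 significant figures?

13.29°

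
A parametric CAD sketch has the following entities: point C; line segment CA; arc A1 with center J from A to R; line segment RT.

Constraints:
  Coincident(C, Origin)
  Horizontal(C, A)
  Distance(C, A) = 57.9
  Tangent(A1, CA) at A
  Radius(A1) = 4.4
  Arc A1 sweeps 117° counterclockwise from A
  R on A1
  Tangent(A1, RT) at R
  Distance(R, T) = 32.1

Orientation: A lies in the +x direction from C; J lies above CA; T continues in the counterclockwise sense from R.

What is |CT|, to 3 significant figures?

58.8

C is at the origin; C and A share the same y with |CA| = 57.9 and A on the +x side, so A = (57.9, 0.00). The tangent condition forces JA to be normal to CA, so J = A + (0, 4.4) = (57.9, 4.40). On A1, A sits at bearing -90° from J; a 117° counterclockwise sweep puts R at bearing 27°, so R = J + 4.4·(cos 27°, sin 27°) = (61.8, 6.40). A1 meets RT tangentially, so JR is at right angles to RT, so RT runs along (−sin 27°, cos 27°); with |RT| = 32.1, T = (47.2, 35.0). Then |CT| = |T − C| = 58.8.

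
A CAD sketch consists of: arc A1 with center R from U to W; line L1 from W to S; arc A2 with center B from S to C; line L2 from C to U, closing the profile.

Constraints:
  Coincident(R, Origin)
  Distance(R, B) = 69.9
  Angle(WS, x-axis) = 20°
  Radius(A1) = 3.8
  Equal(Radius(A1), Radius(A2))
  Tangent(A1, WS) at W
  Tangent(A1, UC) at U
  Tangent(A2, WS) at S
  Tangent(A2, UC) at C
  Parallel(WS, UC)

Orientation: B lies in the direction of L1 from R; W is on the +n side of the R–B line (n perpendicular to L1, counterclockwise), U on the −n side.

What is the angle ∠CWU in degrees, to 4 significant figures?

83.79°

Tangency of A1 to both parallel lines with radius 3.8 puts W and U at R ± 3.8·n: W = (-1.300, 3.571), U = (1.300, -3.571). Equal radii place S and C the same way about B: S = B + 3.8·n = (64.38, 27.48), C = B − 3.8·n = (66.98, 20.34). Then cos ∠CWU = WC·WU / (|WC||WU|), giving 83.79°.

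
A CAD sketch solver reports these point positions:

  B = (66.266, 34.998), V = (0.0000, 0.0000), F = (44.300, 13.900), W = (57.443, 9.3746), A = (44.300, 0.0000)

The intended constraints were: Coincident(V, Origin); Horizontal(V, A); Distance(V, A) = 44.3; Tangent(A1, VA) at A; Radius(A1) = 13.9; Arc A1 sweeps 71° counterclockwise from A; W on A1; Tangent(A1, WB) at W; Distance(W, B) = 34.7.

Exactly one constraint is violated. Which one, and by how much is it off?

Distance(W, B) = 34.7 — off by 7.60.

V = (0.00, 0.00) ✓; V.y = 0.00, A.y = 0.00 ✓; |VA| = 44.30 ✓; ∠(FA, AV) = 90.00° ✓; |FA| = 13.90 ✓; bearing(F→W) − bearing(F→A) = 71.00° ✓; |FW| = 13.90 ✓; ∠(FW, WB) = 90.00° ✓; |WB| = 27.10 ✗.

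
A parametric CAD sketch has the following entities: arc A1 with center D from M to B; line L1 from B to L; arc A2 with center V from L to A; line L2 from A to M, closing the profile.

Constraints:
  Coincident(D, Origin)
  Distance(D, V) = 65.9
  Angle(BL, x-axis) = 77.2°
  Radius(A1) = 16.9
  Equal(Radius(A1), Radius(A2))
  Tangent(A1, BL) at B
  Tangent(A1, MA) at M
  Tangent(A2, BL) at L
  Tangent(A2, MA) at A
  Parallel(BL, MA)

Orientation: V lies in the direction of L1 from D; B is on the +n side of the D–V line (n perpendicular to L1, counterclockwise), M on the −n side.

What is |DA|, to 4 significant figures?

68.03

Tangency of A1 to both parallel lines with radius 16.9 puts B and M at D ± 16.9·n: B = (-16.48, 3.744), M = (16.48, -3.744). Equal radii place L and A the same way about V: L = V + 16.9·n = (-1.880, 68.01), A = V − 16.9·n = (31.08, 60.52). Then |DA| = |A − D| = 68.03.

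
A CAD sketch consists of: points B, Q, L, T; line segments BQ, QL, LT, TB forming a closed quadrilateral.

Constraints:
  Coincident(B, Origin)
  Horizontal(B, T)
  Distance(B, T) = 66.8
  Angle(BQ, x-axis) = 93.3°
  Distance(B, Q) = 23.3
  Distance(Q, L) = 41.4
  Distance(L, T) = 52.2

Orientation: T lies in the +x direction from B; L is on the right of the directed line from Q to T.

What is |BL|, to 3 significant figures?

21.7

B is at the origin; B and T share the same y with |BT| = 66.8 and T in +x, so T = (66.8, 0). BQ runs at 93.3° with |BQ| = 23.3, so Q = (-1.34, 23.3). L is determined by |QL| = 41.4 and |LT| = 52.2 together: it lies at the intersection of circle(Q, 41.4) and circle(T, 52.2). With |QT| = 72.0, the foot of the radical line on QT is 29.0 from Q and the perpendicular offset is √(41.4² − 29.0²) = 29.6. Taking the right-of-QT solution: L = (16.5, -14.1).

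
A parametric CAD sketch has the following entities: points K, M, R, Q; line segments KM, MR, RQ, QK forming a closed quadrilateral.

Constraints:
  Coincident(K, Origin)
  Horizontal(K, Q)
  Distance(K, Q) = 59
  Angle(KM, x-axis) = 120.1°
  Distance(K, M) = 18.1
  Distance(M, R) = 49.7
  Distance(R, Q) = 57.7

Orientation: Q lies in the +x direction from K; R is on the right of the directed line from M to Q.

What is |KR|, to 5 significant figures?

31.854

Checks: |MR| = 49.70 ✓; |RQ| = 57.70 ✓.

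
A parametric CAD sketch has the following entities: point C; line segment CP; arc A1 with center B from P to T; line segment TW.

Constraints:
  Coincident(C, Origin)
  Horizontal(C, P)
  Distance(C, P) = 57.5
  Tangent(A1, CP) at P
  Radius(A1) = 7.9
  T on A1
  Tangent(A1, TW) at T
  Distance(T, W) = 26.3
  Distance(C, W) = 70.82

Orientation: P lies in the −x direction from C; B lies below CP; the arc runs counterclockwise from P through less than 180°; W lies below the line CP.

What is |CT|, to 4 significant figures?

65.94

Checks: ∠(BP, PC) = 90.00° ✓; |BT| = 7.900 ✓; ∠(BT, TW) = 90.00° ✓; |TW| = 26.30 ✓; |CW| = 70.82 ✓.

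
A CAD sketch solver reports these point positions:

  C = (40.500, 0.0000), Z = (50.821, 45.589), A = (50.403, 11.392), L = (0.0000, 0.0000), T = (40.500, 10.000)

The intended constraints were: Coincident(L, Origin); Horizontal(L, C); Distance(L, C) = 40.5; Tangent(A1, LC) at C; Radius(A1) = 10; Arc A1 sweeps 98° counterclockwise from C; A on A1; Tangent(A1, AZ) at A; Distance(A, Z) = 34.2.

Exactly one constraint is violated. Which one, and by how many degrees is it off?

Tangent(A1, AZ) at A — off by 8.70°.

L = (0.00, 0.00) ✓; L.y = 0.00, C.y = 0.00 ✓; |LC| = 40.50 ✓; ∠(TC, CL) = 90.00° ✓; |TC| = 10.00 ✓; bearing(T→A) − bearing(T→C) = 98.00° ✓; |TA| = 10.00 ✓; ∠(TA, AZ) = 98.70° ✗; |AZ| = 34.20 ✓.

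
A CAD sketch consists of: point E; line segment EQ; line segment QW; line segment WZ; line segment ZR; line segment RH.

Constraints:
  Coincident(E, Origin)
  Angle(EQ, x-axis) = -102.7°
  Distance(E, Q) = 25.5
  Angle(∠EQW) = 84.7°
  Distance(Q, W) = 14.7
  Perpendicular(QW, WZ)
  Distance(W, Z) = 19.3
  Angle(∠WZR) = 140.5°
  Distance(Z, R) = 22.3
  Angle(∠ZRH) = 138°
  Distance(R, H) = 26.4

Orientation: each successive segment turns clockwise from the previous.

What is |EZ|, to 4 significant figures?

13.77

E is at the origin; EQ runs at -102.7° with length 25.5, so Q = (-5.606, -24.88). ∠EQW = 84.7° gives QW at 162.0° from the x-axis; with |QW| = 14.7, W = (-19.59, -20.33). QW is perpendicular to WZ, so WZ runs at 72.00°; with |WZ| = 19.3, Z = (-13.62, -1.978). Then |EZ| = |Z − E| = 13.77.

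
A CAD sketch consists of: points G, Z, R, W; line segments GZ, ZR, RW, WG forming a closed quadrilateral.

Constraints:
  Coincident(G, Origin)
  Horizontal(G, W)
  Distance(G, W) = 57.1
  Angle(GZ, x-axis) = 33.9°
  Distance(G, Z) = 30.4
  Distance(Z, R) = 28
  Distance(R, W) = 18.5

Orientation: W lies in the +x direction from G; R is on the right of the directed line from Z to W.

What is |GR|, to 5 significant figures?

40.515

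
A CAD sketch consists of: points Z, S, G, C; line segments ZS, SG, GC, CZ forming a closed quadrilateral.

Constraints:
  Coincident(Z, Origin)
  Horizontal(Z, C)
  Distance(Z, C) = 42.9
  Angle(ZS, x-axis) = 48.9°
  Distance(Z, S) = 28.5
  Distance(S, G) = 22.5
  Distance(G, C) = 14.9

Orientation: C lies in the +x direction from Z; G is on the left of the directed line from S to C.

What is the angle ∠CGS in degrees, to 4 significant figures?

118.2°

Z is at the origin; Z and C share the same y with |ZC| = 42.9 and C in +x, so C = (42.9, 0). ZS runs at 48.9° with |ZS| = 28.5, so S = (18.74, 21.48). G is determined by |SG| = 22.5 and |GC| = 14.9 together: it lies at the intersection of circle(S, 22.5) and circle(C, 14.9). With |SC| = 32.33, the foot of the radical line on SC is 20.56 from S and the perpendicular offset is √(22.5² − 20.56²) = 9.138. Taking the left-of-SC solution: G = (40.17, 14.65).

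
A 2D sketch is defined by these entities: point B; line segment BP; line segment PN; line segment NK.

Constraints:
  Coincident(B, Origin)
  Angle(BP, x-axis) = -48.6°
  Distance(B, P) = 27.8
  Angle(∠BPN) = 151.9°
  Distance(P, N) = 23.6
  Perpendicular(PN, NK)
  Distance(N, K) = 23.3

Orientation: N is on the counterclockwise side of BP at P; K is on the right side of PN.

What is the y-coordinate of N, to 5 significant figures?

-29.118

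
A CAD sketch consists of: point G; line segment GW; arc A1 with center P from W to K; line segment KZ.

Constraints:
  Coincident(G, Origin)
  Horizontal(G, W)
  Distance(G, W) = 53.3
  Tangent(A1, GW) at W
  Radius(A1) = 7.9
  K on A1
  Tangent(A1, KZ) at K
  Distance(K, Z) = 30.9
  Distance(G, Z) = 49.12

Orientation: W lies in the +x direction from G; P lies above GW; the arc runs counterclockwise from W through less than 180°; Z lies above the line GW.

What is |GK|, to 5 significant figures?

60.120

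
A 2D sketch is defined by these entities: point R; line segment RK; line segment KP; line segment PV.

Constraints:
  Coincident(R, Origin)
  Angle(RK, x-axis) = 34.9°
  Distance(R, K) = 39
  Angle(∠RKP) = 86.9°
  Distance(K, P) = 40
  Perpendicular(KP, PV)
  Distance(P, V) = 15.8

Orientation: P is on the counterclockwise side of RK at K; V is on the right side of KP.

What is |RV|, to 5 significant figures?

66.577

∠RKP = 86.9°, so KP runs at 34.9° + (180° − 86.9°) = 128.00° from the x-axis; with |KP| = 40.0, P = K + 40.0·(cos 128.00°, sin 128.00°) = (7.3595, 53.834). KP ⟂ PV; with |PV| = 15.8 on the right of KP, V = P + 15.8·(0.78801, 0.61566) = (19.810, 63.562). Then |RV| = |V − R| = 66.577.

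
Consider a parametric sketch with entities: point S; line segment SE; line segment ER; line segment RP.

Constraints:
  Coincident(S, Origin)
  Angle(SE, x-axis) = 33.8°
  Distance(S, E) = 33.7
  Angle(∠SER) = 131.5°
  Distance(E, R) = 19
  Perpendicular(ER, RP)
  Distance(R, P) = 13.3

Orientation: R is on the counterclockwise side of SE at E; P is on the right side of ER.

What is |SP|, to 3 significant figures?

56.5

S is at the origin; SE runs at 33.8° with length 33.7, so E = 33.7·(cos 33.8°, sin 33.8°) = (28.0, 18.7). ∠SER = 131.5°, so ER runs at 33.8° + (180° − 131.5°) = 82.3° from the x-axis; with |ER| = 19.0, R = E + 19.0·(cos 82.3°, sin 82.3°) = (30.5, 37.6). ER is perpendicular to RP; with |RP| = 13.3 on the right of ER, P = R + 13.3·(0.991, -0.134) = (43.7, 35.8). Then |SP| = |P − S| = 56.5.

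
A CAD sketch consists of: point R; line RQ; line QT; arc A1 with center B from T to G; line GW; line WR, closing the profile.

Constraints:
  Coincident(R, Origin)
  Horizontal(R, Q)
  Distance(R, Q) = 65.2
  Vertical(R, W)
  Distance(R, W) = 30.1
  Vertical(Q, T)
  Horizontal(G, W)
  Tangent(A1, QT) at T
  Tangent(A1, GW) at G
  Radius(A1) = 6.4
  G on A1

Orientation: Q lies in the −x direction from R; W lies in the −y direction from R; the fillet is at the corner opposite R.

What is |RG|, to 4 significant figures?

66.06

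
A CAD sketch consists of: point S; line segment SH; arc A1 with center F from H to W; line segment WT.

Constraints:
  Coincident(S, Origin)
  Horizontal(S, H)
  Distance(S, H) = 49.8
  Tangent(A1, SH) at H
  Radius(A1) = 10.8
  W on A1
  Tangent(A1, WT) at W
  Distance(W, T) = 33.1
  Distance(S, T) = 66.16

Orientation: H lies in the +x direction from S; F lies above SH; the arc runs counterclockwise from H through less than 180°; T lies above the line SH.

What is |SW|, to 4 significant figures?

61.65

Checks: ∠(FH, HS) = 90.00° ✓; |FW| = 10.80 ✓; ∠(FW, WT) = 90.00° ✓; |WT| = 33.10 ✓; |ST| = 66.16 ✓.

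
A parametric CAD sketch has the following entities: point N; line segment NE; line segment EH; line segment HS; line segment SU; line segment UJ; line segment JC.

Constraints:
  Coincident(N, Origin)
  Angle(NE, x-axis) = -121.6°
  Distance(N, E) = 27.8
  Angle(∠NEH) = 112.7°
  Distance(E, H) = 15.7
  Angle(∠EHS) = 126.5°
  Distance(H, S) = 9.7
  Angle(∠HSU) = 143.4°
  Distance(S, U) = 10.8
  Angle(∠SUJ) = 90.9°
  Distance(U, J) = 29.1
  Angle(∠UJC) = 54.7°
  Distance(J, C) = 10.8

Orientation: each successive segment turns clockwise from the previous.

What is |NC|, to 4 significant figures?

18.06

N is at the origin; NE runs at -121.6° with length 27.8, so E = (-14.57, -23.68). ∠NEH = 112.7° gives EH at 171.1° from the x-axis; with |EH| = 15.7, H = (-30.08, -21.25). ∠EHS = 126.5° gives HS at 117.6° from the x-axis; with |HS| = 9.7, S = (-34.57, -12.65). ∠HSU = 143.4° gives SU at 81.00° from the x-axis; with |SU| = 10.8, U = (-32.88, -1.986). ∠SUJ = 90.9° gives UJ at -8.100° from the x-axis; with |UJ| = 29.1, J = (-4.073, -6.086). ∠UJC = 54.7° gives JC at -133.4° from the x-axis; with |JC| = 10.8, C = (-11.49, -13.93). Then |NC| = |C − N| = 18.06.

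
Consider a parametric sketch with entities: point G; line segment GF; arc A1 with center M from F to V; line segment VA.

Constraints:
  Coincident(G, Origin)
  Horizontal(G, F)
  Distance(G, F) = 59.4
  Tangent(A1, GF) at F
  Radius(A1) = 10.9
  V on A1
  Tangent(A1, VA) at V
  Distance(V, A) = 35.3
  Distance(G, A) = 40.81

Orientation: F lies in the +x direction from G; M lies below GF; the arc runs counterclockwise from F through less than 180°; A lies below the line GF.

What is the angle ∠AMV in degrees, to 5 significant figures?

72.840°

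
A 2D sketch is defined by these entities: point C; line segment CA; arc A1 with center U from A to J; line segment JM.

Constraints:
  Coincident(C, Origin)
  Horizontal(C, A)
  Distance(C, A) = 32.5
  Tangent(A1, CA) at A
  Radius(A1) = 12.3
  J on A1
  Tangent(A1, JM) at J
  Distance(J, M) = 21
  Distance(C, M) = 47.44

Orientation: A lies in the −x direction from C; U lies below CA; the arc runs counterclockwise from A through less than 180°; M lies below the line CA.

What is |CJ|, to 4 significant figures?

46.74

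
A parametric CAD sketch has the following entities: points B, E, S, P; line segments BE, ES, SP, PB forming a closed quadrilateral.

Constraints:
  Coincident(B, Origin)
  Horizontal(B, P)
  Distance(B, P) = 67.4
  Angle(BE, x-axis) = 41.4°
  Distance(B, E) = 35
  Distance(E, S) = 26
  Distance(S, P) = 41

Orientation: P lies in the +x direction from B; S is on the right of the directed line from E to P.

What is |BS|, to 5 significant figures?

26.653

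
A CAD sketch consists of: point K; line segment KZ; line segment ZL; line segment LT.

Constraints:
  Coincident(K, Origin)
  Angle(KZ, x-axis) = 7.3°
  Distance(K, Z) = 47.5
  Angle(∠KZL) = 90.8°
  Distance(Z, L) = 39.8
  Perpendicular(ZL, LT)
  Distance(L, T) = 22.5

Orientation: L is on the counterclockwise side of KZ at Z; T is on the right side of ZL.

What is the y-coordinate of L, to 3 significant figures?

45.6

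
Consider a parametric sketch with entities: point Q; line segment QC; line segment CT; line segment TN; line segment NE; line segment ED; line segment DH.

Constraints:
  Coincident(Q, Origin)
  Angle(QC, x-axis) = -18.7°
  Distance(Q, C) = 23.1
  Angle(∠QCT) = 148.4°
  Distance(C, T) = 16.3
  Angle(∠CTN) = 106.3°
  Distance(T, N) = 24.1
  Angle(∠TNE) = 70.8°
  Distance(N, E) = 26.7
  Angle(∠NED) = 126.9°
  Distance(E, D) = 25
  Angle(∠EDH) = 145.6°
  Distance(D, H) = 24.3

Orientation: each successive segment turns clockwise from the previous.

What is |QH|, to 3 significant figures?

35.4

Q is at the origin; QC runs at -18.7° with length 23.1, so C = (21.9, -7.41). ∠QCT = 148.4° gives CT at -50.3° from the x-axis; with |CT| = 16.3, T = (32.3, -19.9). ∠CTN = 106.3° gives TN at -124° from the x-axis; with |TN| = 24.1, N = (18.8, -39.9). ∠TNE = 70.8° gives NE at 127° from the x-axis; with |NE| = 26.7, E = (2.82, -18.5). ∠NED = 126.9° gives ED at 73.7° from the x-axis; with |ED| = 25.0, D = (9.84, 5.45). ∠EDH = 145.6° gives DH at 39.3° from the x-axis; with |DH| = 24.3, H = (28.6, 20.8). Then |QH| = |H − Q| = 35.4.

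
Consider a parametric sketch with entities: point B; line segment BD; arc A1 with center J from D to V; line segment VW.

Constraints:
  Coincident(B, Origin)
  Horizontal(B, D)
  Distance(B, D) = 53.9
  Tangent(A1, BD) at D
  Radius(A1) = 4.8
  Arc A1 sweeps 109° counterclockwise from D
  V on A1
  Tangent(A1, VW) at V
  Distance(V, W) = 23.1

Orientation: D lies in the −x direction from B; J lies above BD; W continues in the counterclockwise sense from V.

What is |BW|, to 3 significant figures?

63.5

B is at the origin; B and D share the same y with |BD| = 53.9 and D on the −x side, so D = (-53.9, 0.00). The tangent condition forces JD to be normal to BD, so J = D + (0, 4.8) = (-53.9, 4.80). On A1, D sits at bearing -90° from J; a 109° counterclockwise sweep puts V at bearing 19°, so V = J + 4.8·(cos 19°, sin 19°) = (-49.4, 6.36). Since A1 is tangent to VW there, JV ⟂ VW, so VW runs along (−sin 19°, cos 19°); with |VW| = 23.1, W = (-56.9, 28.2). Then |BW| = |W − B| = 63.5.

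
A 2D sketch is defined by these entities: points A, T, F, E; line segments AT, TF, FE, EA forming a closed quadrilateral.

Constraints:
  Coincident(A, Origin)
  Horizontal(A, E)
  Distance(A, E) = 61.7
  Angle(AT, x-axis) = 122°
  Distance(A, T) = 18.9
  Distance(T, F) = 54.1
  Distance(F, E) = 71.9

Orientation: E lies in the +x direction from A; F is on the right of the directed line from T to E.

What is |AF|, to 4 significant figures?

37.11

Checks: |TF| = 54.10 ✓; |FE| = 71.90 ✓.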